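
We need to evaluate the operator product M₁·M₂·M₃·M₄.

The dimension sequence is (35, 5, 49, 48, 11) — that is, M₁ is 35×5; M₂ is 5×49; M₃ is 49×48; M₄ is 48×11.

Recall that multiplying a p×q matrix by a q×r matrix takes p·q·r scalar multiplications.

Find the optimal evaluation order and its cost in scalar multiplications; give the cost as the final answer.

16325

Adjacent pairs: M₁M₂ = 35·5·49 = 8575; M₂M₃ = 5·49·48 = 11760; M₃M₄ = 49·48·11 = 25872.
Length 3: M₁..M₃: k=1: 0+11760+35·5·48=20160; k=2: 8575+0+35·49·48=90895 → min 20160 | M₂..M₄: k=2: 0+25872+5·49·11=28567; k=3: 11760+0+5·48·11=14400 → min 14400.
Length 4: M₁..M₄: k=1: 0+14400+35·5·11=16325; k=2: 8575+25872+35·49·11=53312; k=3: 20160+0+35·48·11=38640 → min 16325.
Optimal parenthesization: (M₁·((M₂·M₃)·M₄)) with cost 16325.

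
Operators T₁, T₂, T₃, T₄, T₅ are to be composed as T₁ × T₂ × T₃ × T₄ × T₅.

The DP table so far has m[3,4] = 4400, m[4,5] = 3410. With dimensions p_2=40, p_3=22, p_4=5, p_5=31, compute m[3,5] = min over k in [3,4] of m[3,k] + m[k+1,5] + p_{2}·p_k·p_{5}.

m[3,5] = min over k∈[3,4] of m[3,k]+m[k+1,5]+p_{2}·p_k·p_{5}.
k=3: 0 + 3410 + 40·22·31 = 30690; k=4: 4400 + 0 + 40·5·31 = 10600.
Minimum: 10600 at k=4.

10600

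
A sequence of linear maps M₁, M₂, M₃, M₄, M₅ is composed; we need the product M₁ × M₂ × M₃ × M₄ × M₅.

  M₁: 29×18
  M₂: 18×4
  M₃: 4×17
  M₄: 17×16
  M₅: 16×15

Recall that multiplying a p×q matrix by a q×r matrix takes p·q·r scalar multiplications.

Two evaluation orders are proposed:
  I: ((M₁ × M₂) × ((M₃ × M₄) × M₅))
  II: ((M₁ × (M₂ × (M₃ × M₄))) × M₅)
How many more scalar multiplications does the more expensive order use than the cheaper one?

Order I = ((M₁ × M₂) × ((M₃ × M₄) × M₅)): (M₁ × M₂): 29×18 by 18×4 → 29×4, cost 29·18·4 = 2088; (M₃ × M₄): 4×17 by 17×16 → 4×16, cost 4·17·16 = 1088; ((M₃ × M₄) × M₅): 4×16 by 16×15 → 4×15, cost 4·16·15 = 960; cumulative 2048; ((M₁ × M₂) × ((M₃ × M₄) × M₅)): 29×4 by 4×15 → 29×15, cost 29·4·15 = 1740; cumulative 5876. Total 5876.
Order II = ((M₁ × (M₂ × (M₃ × M₄))) × M₅): (M₃ × M₄): 4×17 by 17×16 → 4×16, cost 4·17·16 = 1088; (M₂ × (M₃ × M₄)): 18×4 by 4×16 → 18×16, cost 18·4·16 = 1152; cumulative 2240; (M₁ × (M₂ × (M₃ × M₄))): 29×18 by 18×16 → 29×16, cost 29·18·16 = 8352; cumulative 10592; ((M₁ × (M₂ × (M₃ × M₄))) × M₅): 29×16 by 16×15 → 29×15, cost 29·16·15 = 6960; cumulative 17552. Total 17552.
Difference: |5876 − 17552| = 11676.

11676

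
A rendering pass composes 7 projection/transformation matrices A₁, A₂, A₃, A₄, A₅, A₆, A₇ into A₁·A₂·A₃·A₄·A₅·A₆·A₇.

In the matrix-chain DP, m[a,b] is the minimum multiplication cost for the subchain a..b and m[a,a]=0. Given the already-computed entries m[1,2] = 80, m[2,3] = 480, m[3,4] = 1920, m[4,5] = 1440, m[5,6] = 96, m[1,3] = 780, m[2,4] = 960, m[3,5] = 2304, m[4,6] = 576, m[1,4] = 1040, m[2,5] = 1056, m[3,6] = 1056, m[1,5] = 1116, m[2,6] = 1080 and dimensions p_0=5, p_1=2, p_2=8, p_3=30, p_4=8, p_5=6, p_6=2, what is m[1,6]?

m[1,6] = min over k∈[1,5] of m[1,k]+m[k+1,6]+p_{0}·p_k·p_{6}.
k=1: 0 + 1080 + 5·2·2 = 1100; k=2: 80 + 1056 + 5·8·2 = 1216; k=3: 780 + 576 + 5·30·2 = 1656; k=4: 1040 + 96 + 5·8·2 = 1216; k=5: 1116 + 0 + 5·6·2 = 1176.
Minimum: 1100 at k=1.

1100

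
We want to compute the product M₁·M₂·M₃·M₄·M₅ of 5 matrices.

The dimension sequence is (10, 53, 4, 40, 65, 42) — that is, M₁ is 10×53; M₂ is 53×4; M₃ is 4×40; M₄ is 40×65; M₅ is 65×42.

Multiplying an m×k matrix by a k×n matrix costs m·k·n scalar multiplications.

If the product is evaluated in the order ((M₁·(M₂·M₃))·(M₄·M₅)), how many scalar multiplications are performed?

155680

(M₂·M₃): 53×4 by 4×40 → 53×40, cost 53·4·40 = 8480
(M₁·(M₂·M₃)): 10×53 by 53×40 → 10×40, cost 10·53·40 = 21200; cumulative 29680
(M₄·M₅): 40×65 by 65×42 → 40×42, cost 40·65·42 = 109200
((M₁·(M₂·M₃))·(M₄·M₅)): 10×40 by 40×42 → 10×42, cost 10·40·42 = 16800; cumulative 155680
Total: 155680 scalar multiplications.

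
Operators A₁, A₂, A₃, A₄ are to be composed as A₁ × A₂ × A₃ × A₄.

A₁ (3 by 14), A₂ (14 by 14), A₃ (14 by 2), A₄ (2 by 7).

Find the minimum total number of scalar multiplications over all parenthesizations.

518

Adjacent pairs: A₁A₂ = 3·14·14 = 588; A₂A₃ = 14·14·2 = 392; A₃A₄ = 14·2·7 = 196.
Length 3: A₁..A₃: k=1: 0+392+3·14·2=476; k=2: 588+0+3·14·2=672 → min 476 | A₂..A₄: k=2: 0+196+14·14·7=1568; k=3: 392+0+14·2·7=588 → min 588.
Length 4: A₁..A₄: k=1: 0+588+3·14·7=882; k=2: 588+196+3·14·7=1078; k=3: 476+0+3·2·7=518 → min 518.
Optimal order: ((A₁ × (A₂ × A₃)) × A₄) with cost 518.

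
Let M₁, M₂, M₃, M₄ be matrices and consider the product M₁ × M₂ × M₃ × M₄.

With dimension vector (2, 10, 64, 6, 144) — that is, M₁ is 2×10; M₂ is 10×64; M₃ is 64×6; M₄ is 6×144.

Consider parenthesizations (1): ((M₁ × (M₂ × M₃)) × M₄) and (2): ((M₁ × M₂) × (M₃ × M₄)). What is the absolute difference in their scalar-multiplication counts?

Order (1) = ((M₁ × (M₂ × M₃)) × M₄): (M₂ × M₃): 10×64 by 64×6 → 10×6, cost 10·64·6 = 3840; (M₁ × (M₂ × M₃)): 2×10 by 10×6 → 2×6, cost 2·10·6 = 120; cumulative 3960; ((M₁ × (M₂ × M₃)) × M₄): 2×6 by 6×144 → 2×144, cost 2·6·144 = 1728; cumulative 5688. Total 5688.
Order (2) = ((M₁ × M₂) × (M₃ × M₄)): (M₁ × M₂): 2×10 by 10×64 → 2×64, cost 2·10·64 = 1280; (M₃ × M₄): 64×6 by 6×144 → 64×144, cost 64·6·144 = 55296; ((M₁ × M₂) × (M₃ × M₄)): 2×64 by 64×144 → 2×144, cost 2·64·144 = 18432; cumulative 75008. Total 75008.
Difference: |5688 − 75008| = 69320.

69320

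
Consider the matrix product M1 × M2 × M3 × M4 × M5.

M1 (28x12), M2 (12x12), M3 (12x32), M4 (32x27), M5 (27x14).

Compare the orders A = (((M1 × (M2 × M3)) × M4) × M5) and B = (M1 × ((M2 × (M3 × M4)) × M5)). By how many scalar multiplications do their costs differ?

Order A = (((M1 × (M2 × M3)) × M4) × M5): (M2 × M3): 12×12 by 12×32 → 12×32, cost 12·12·32 = 4608; (M1 × (M2 × M3)): 28×12 by 12×32 → 28×32, cost 28·12·32 = 10752; cumulative 15360; ((M1 × (M2 × M3)) × M4): 28×32 by 32×27 → 28×27, cost 28·32·27 = 24192; cumulative 39552; (((M1 × (M2 × M3)) × M4) × M5): 28×27 by 27×14 → 28×14, cost 28·27·14 = 10584; cumulative 50136. Total 50136.
Order B = (M1 × ((M2 × (M3 × M4)) × M5)): (M3 × M4): 12×32 by 32×27 → 12×27, cost 12·32·27 = 10368; (M2 × (M3 × M4)): 12×12 by 12×27 → 12×27, cost 12·12·27 = 3888; cumulative 14256; ((M2 × (M3 × M4)) × M5): 12×27 by 27×14 → 12×14, cost 12·27·14 = 4536; cumulative 18792; (M1 × ((M2 × (M3 × M4)) × M5)): 28×12 by 12×14 → 28×14, cost 28·12·14 = 4704; cumulative 23496. Total 23496.
Difference: |50136 − 23496| = 26640.

26640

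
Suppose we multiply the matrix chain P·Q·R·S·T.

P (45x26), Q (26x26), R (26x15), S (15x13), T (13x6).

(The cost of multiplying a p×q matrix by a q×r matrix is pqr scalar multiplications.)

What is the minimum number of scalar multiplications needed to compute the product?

14586

Adjacent pairs: PQ = 45·26·26 = 30420; QR = 26·26·15 = 10140; RS = 26·15·13 = 5070; ST = 15·13·6 = 1170.
Length 3: P..R: k=1: 0+10140+45·26·15=27690; k=2: 30420+0+45·26·15=47970 → min 27690 | Q..S: k=2: 0+5070+26·26·13=13858; k=3: 10140+0+26·15·13=15210 → min 13858 | R..T: k=3: 0+1170+26·15·6=3510; k=4: 5070+0+26·13·6=7098 → min 3510.
Length 4: P..S: k=1: 0+13858+45·26·13=29068; k=2: 30420+5070+45·26·13=50700; k=3: 27690+0+45·15·13=36465 → min 29068 | Q..T: k=2: 0+3510+26·26·6=7566; k=3: 10140+1170+26·15·6=13650; k=4: 13858+0+26·13·6=15886 → min 7566.
Length 5: P..T: k=1: 0+7566+45·26·6=14586; k=2: 30420+3510+45·26·6=40950; k=3: 27690+1170+45·15·6=32910; k=4: 29068+0+45·13·6=32578 → min 14586.
Optimal order: (P·(Q·(R·(S·T)))) with cost 14586.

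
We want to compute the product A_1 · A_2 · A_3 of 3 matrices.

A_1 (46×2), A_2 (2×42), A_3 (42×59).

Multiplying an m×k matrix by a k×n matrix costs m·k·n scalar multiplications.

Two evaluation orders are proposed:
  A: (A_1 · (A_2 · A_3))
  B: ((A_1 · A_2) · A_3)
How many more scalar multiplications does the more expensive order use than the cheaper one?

107468

Order A = (A_1 · (A_2 · A_3)): (A_2 · A_3): 2×42 by 42×59 → 2×59, cost 2·42·59 = 4956; (A_1 · (A_2 · A_3)): 46×2 by 2×59 → 46×59, cost 46·2·59 = 5428; cumulative 10384. Total 10384.
Order B = ((A_1 · A_2) · A_3): (A_1 · A_2): 46×2 by 2×42 → 46×42, cost 46·2·42 = 3864; ((A_1 · A_2) · A_3): 46×42 by 42×59 → 46×59, cost 46·42·59 = 113988; cumulative 117852. Total 117852.
Difference: |10384 − 117852| = 107468.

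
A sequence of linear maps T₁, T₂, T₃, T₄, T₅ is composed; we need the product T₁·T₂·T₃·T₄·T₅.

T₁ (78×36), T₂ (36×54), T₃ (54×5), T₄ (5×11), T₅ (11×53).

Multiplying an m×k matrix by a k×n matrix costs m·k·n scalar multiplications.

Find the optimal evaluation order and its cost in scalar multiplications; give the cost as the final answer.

Adjacent pairs: T₁T₂ = 78·36·54 = 151632; T₂T₃ = 36·54·5 = 9720; T₃T₄ = 54·5·11 = 2970; T₄T₅ = 5·11·53 = 2915.
Length 3: T₁..T₃: k=1: 0+9720+78·36·5=23760; k=2: 151632+0+78·54·5=172692 → min 23760 | T₂..T₄: k=2: 0+2970+36·54·11=24354; k=3: 9720+0+36·5·11=11700 → min 11700 | T₃..T₅: k=3: 0+2915+54·5·53=17225; k=4: 2970+0+54·11·53=34452 → min 17225.
Length 4: T₁..T₄: k=1: 0+11700+78·36·11=42588; k=2: 151632+2970+78·54·11=200934; k=3: 23760+0+78·5·11=28050 → min 28050 | T₂..T₅: k=2: 0+17225+36·54·53=120257; k=3: 9720+2915+36·5·53=22175; k=4: 11700+0+36·11·53=32688 → min 22175.
Length 5: T₁..T₅: k=1: 0+22175+78·36·53=170999; k=2: 151632+17225+78·54·53=392093; k=3: 23760+2915+78·5·53=47345; k=4: 28050+0+78·11·53=73524 → min 47345.
Optimal parenthesization: ((T₁·(T₂·T₃))·(T₄·T₅)) with cost 47345.

47345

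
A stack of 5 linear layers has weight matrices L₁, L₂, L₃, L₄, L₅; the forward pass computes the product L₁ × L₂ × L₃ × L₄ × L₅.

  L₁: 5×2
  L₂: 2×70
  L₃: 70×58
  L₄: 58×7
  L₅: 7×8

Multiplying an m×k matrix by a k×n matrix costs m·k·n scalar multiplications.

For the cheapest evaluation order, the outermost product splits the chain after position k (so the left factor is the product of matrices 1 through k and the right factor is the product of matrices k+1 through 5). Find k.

Adjacent pairs: L₁L₂ = 5·2·70 = 700; L₂L₃ = 2·70·58 = 8120; L₃L₄ = 70·58·7 = 28420; L₄L₅ = 58·7·8 = 3248.
Length 3: L₁..L₃: k=1: 0+8120+5·2·58=8700; k=2: 700+0+5·70·58=21000 → min 8700 | L₂..L₄: k=2: 0+28420+2·70·7=29400; k=3: 8120+0+2·58·7=8932 → min 8932 | L₃..L₅: k=3: 0+3248+70·58·8=35728; k=4: 28420+0+70·7·8=32340 → min 32340.
Length 4: L₁..L₄: k=1: 0+8932+5·2·7=9002; k=2: 700+28420+5·70·7=31570; k=3: 8700+0+5·58·7=10730 → min 9002 | L₂..L₅: k=2: 0+32340+2·70·8=33460; k=3: 8120+3248+2·58·8=12296; k=4: 8932+0+2·7·8=9044 → min 9044.
Top-level splits: k=1: (L₁..L₁)·(L₂..L₅) → 0+9044+5·2·8 = 9124; k=2: (L₁..L₂)·(L₃..L₅) → 700+32340+5·70·8 = 35840; k=3: (L₁..L₃)·(L₄..L₅) → 8700+3248+5·58·8 = 14268; k=4: (L₁..L₄)·(L₅..L₅) → 9002+0+5·7·8 = 9282.
Best split is after L₁, i.e. k = 1.

1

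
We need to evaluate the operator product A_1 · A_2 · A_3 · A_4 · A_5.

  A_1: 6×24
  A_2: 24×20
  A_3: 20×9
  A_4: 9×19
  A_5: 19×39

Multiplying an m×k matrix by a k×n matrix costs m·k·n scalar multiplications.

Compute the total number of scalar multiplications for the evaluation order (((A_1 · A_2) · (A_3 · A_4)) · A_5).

(A_1 · A_2): 6×24 by 24×20 → 6×20, cost 6·24·20 = 2880
(A_3 · A_4): 20×9 by 9×19 → 20×19, cost 20·9·19 = 3420
((A_1 · A_2) · (A_3 · A_4)): 6×20 by 20×19 → 6×19, cost 6·20·19 = 2280; cumulative 8580
(((A_1 · A_2) · (A_3 · A_4)) · A_5): 6×19 by 19×39 → 6×39, cost 6·19·39 = 4446; cumulative 13026
Total: 13026 scalar multiplications.

13026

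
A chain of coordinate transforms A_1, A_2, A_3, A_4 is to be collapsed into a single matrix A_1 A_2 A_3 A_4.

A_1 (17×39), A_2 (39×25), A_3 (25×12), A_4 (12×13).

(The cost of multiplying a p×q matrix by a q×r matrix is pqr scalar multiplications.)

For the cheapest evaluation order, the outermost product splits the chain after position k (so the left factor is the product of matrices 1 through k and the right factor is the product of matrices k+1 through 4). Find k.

3

Adjacent pairs: A_1A_2 = 17·39·25 = 16575; A_2A_3 = 39·25·12 = 11700; A_3A_4 = 25·12·13 = 3900.
Length 3: A_1..A_3: k=1: 0+11700+17·39·12=19656; k=2: 16575+0+17·25·12=21675 → min 19656 | A_2..A_4: k=2: 0+3900+39·25·13=16575; k=3: 11700+0+39·12·13=17784 → min 16575.
Top-level splits: k=1: (A_1..A_1)·(A_2..A_4) → 0+16575+17·39·13 = 25194; k=2: (A_1..A_2)·(A_3..A_4) → 16575+3900+17·25·13 = 26000; k=3: (A_1..A_3)·(A_4..A_4) → 19656+0+17·12·13 = 22308.
Best split is after A_3, i.e. k = 3.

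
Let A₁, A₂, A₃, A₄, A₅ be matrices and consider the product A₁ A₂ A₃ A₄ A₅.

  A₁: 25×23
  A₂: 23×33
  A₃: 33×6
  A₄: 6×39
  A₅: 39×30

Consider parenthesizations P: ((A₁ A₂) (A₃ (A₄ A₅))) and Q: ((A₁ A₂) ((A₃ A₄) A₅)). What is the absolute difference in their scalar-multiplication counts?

Order P = ((A₁ A₂) (A₃ (A₄ A₅))): (A₁ A₂): 25×23 by 23×33 → 25×33, cost 25·23·33 = 18975; (A₄ A₅): 6×39 by 39×30 → 6×30, cost 6·39·30 = 7020; (A₃ (A₄ A₅)): 33×6 by 6×30 → 33×30, cost 33·6·30 = 5940; cumulative 12960; ((A₁ A₂) (A₃ (A₄ A₅))): 25×33 by 33×30 → 25×30, cost 25·33·30 = 24750; cumulative 56685. Total 56685.
Order Q = ((A₁ A₂) ((A₃ A₄) A₅)): (A₁ A₂): 25×23 by 23×33 → 25×33, cost 25·23·33 = 18975; (A₃ A₄): 33×6 by 6×39 → 33×39, cost 33·6·39 = 7722; ((A₃ A₄) A₅): 33×39 by 39×30 → 33×30, cost 33·39·30 = 38610; cumulative 46332; ((A₁ A₂) ((A₃ A₄) A₅)): 25×33 by 33×30 → 25×30, cost 25·33·30 = 24750; cumulative 90057. Total 90057.
Difference: |56685 − 90057| = 33372.

33372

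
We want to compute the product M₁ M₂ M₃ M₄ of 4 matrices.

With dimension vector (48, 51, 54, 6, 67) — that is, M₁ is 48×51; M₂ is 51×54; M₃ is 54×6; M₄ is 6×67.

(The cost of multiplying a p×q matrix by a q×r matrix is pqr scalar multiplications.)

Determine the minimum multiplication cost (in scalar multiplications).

Adjacent pairs: M₁M₂ = 48·51·54 = 132192; M₂M₃ = 51·54·6 = 16524; M₃M₄ = 54·6·67 = 21708.
Length 3: M₁..M₃: k=1: 0+16524+48·51·6=31212; k=2: 132192+0+48·54·6=147744 → min 31212 | M₂..M₄: k=2: 0+21708+51·54·67=206226; k=3: 16524+0+51·6·67=37026 → min 37026.
Length 4: M₁..M₄: k=1: 0+37026+48·51·67=201042; k=2: 132192+21708+48·54·67=327564; k=3: 31212+0+48·6·67=50508 → min 50508.
Optimal order: ((M₁ (M₂ M₃)) M₄) with cost 50508.

50508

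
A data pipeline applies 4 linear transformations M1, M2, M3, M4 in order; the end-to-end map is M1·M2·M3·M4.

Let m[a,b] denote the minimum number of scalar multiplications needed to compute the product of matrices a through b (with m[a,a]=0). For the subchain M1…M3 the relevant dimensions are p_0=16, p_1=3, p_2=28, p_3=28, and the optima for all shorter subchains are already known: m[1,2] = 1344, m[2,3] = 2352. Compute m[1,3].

m[1,3] = min over k∈[1,2] of m[1,k]+m[k+1,3]+p_{0}·p_k·p_{3}.
k=1: 0 + 2352 + 16·3·28 = 3696; k=2: 1344 + 0 + 16·28·28 = 13888.
Minimum: 3696 at k=1.

3696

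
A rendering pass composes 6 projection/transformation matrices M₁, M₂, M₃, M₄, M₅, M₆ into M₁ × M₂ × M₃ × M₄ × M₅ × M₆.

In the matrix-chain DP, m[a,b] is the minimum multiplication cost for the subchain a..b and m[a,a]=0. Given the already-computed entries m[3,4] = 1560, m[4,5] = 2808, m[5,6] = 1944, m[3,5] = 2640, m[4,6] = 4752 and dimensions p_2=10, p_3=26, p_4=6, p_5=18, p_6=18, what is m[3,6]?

m[3,6] = min over k∈[3,5] of m[3,k]+m[k+1,6]+p_{2}·p_k·p_{6}.
k=3: 0 + 4752 + 10·26·18 = 9432; k=4: 1560 + 1944 + 10·6·18 = 4584; k=5: 2640 + 0 + 10·18·18 = 5880.
Minimum: 4584 at k=4.

4584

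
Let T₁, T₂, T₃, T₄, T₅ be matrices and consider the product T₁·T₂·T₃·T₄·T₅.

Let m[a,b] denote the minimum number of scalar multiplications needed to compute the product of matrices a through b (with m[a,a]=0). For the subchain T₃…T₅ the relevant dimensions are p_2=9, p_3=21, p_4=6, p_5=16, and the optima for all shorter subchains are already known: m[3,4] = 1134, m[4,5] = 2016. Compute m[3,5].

m[3,5] = min over k∈[3,4] of m[3,k]+m[k+1,5]+p_{2}·p_k·p_{5}.
k=3: 0 + 2016 + 9·21·16 = 5040; k=4: 1134 + 0 + 9·6·16 = 1998.
Minimum: 1998 at k=4.

1998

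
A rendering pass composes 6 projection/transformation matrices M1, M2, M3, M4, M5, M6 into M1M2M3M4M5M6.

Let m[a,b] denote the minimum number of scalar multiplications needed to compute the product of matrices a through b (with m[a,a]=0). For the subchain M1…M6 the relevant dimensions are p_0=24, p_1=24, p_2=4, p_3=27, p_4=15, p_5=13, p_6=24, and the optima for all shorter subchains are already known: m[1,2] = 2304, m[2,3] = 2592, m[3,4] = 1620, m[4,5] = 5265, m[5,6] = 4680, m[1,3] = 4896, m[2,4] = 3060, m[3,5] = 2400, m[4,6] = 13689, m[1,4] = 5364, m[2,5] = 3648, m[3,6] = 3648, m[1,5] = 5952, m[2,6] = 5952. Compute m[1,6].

m[1,6] = min over k∈[1,5] of m[1,k]+m[k+1,6]+p_{0}·p_k·p_{6}.
k=1: 0 + 5952 + 24·24·24 = 19776; k=2: 2304 + 3648 + 24·4·24 = 8256; k=3: 4896 + 13689 + 24·27·24 = 34137; k=4: 5364 + 4680 + 24·15·24 = 18684; k=5: 5952 + 0 + 24·13·24 = 13440.
Minimum: 8256 at k=2.

8256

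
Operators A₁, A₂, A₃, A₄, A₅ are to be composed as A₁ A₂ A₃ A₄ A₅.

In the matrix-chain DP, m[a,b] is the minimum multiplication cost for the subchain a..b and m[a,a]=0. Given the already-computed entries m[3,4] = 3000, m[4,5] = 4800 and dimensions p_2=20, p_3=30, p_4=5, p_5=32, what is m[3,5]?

m[3,5] = min over k∈[3,4] of m[3,k]+m[k+1,5]+p_{2}·p_k·p_{5}.
k=3: 0 + 4800 + 20·30·32 = 24000; k=4: 3000 + 0 + 20·5·32 = 6200.
Minimum: 6200 at k=4.

6200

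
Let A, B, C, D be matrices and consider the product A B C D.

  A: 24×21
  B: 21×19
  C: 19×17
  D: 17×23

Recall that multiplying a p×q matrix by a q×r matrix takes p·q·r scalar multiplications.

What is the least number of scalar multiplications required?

24735

Adjacent pairs: AB = 24·21·19 = 9576; BC = 21·19·17 = 6783; CD = 19·17·23 = 7429.
Length 3: A..C: k=1: 0+6783+24·21·17=15351; k=2: 9576+0+24·19·17=17328 → min 15351 | B..D: k=2: 0+7429+21·19·23=16606; k=3: 6783+0+21·17·23=14994 → min 14994.
Length 4: A..D: k=1: 0+14994+24·21·23=26586; k=2: 9576+7429+24·19·23=27493; k=3: 15351+0+24·17·23=24735 → min 24735.
Optimal order: ((A (B C)) D) with cost 24735.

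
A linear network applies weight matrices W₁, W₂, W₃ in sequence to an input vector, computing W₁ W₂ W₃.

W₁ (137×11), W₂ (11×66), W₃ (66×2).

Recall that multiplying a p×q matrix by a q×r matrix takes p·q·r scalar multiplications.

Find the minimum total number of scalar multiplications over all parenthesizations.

4466

Order (W₁ (W₂ W₃)): (W₂ W₃): 11×66 by 66×2 → 11×2, cost 11·66·2 = 1452; (W₁ (W₂ W₃)): 137×11 by 11×2 → 137×2, cost 137·11·2 = 3014; cumulative 4466. Total 4466.
Order ((W₁ W₂) W₃): (W₁ W₂): 137×11 by 11×66 → 137×66, cost 137·11·66 = 99462; ((W₁ W₂) W₃): 137×66 by 66×2 → 137×2, cost 137·66·2 = 18084; cumulative 117546. Total 117546.
Minimum: 4466.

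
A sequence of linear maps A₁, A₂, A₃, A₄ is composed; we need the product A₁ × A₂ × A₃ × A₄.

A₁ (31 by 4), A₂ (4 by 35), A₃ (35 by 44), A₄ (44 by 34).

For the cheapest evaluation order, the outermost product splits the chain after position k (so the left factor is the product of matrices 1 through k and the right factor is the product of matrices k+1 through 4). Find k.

Adjacent pairs: A₁A₂ = 31·4·35 = 4340; A₂A₃ = 4·35·44 = 6160; A₃A₄ = 35·44·34 = 52360.
Length 3: A₁..A₃: k=1: 0+6160+31·4·44=11616; k=2: 4340+0+31·35·44=52080 → min 11616 | A₂..A₄: k=2: 0+52360+4·35·34=57120; k=3: 6160+0+4·44·34=12144 → min 12144.
Top-level splits: k=1: (A₁..A₁)·(A₂..A₄) → 0+12144+31·4·34 = 16360; k=2: (A₁..A₂)·(A₃..A₄) → 4340+52360+31·35·34 = 93590; k=3: (A₁..A₃)·(A₄..A₄) → 11616+0+31·44·34 = 57992.
Best split is after A₁, i.e. k = 1.

1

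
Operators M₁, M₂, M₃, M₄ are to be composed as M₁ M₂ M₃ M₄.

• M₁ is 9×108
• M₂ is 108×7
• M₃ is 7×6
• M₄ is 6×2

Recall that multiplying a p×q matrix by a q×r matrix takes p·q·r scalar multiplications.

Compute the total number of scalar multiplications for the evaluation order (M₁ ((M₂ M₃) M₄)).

7776

(M₂ M₃): 108×7 by 7×6 → 108×6, cost 108·7·6 = 4536
((M₂ M₃) M₄): 108×6 by 6×2 → 108×2, cost 108·6·2 = 1296; cumulative 5832
(M₁ ((M₂ M₃) M₄)): 9×108 by 108×2 → 9×2, cost 9·108·2 = 1944; cumulative 7776
Total: 7776 scalar multiplications.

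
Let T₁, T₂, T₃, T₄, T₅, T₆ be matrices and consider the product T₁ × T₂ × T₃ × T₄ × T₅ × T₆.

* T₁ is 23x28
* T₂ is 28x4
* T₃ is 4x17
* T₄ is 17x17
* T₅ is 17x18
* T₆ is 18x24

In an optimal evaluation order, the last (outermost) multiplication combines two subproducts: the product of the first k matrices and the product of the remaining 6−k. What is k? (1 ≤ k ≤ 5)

2

Adjacent pairs: T₁T₂ = 23·28·4 = 2576; T₂T₃ = 28·4·17 = 1904; T₃T₄ = 4·17·17 = 1156; T₄T₅ = 17·17·18 = 5202; T₅T₆ = 17·18·24 = 7344.
Length 3: T₁..T₃: k=1: 0+1904+23·28·17=12852; k=2: 2576+0+23·4·17=4140 → min 4140 | T₂..T₄: k=2: 0+1156+28·4·17=3060; k=3: 1904+0+28·17·17=9996 → min 3060 | T₃..T₅: k=3: 0+5202+4·17·18=6426; k=4: 1156+0+4·17·18=2380 → min 2380 | T₄..T₆: k=4: 0+7344+17·17·24=14280; k=5: 5202+0+17·18·24=12546 → min 12546.
Length 4: T₁..T₄: k=1: 0+3060+23·28·17=14008; k=2: 2576+1156+23·4·17=5296; k=3: 4140+0+23·17·17=10787 → min 5296 | T₂..T₅: k=2: 0+2380+28·4·18=4396; k=3: 1904+5202+28·17·18=15674; k=4: 3060+0+28·17·18=11628 → min 4396 | T₃..T₆: k=3: 0+12546+4·17·24=14178; k=4: 1156+7344+4·17·24=10132; k=5: 2380+0+4·18·24=4108 → min 4108.
Length 5: T₁..T₅: k=1: 0+4396+23·28·18=15988; k=2: 2576+2380+23·4·18=6612; k=3: 4140+5202+23·17·18=16380; k=4: 5296+0+23·17·18=12334 → min 6612 | T₂..T₆: k=2: 0+4108+28·4·24=6796; k=3: 1904+12546+28·17·24=25874; k=4: 3060+7344+28·17·24=21828; k=5: 4396+0+28·18·24=16492 → min 6796.
Top-level splits: k=1: (T₁..T₁)·(T₂..T₆) → 0+6796+23·28·24 = 22252; k=2: (T₁..T₂)·(T₃..T₆) → 2576+4108+23·4·24 = 8892; k=3: (T₁..T₃)·(T₄..T₆) → 4140+12546+23·17·24 = 26070; k=4: (T₁..T₄)·(T₅..T₆) → 5296+7344+23·17·24 = 22024; k=5: (T₁..T₅)·(T₆..T₆) → 6612+0+23·18·24 = 16548.
Best split is after T₂, i.e. k = 2.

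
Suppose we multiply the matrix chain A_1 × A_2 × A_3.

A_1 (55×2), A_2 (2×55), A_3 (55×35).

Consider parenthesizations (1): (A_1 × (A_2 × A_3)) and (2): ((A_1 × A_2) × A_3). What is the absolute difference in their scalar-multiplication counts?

104225

Order (1) = (A_1 × (A_2 × A_3)): (A_2 × A_3): 2×55 by 55×35 → 2×35, cost 2·55·35 = 3850; (A_1 × (A_2 × A_3)): 55×2 by 2×35 → 55×35, cost 55·2·35 = 3850; cumulative 7700. Total 7700.
Order (2) = ((A_1 × A_2) × A_3): (A_1 × A_2): 55×2 by 2×55 → 55×55, cost 55·2·55 = 6050; ((A_1 × A_2) × A_3): 55×55 by 55×35 → 55×35, cost 55·55·35 = 105875; cumulative 111925. Total 111925.
Difference: |7700 − 111925| = 104225.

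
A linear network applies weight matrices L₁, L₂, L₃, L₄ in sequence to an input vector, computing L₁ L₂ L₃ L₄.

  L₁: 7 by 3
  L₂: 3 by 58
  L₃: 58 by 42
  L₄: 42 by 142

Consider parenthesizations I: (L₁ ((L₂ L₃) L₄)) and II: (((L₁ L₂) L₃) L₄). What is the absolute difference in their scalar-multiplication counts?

31836

Order I = (L₁ ((L₂ L₃) L₄)): (L₂ L₃): 3×58 by 58×42 → 3×42, cost 3·58·42 = 7308; ((L₂ L₃) L₄): 3×42 by 42×142 → 3×142, cost 3·42·142 = 17892; cumulative 25200; (L₁ ((L₂ L₃) L₄)): 7×3 by 3×142 → 7×142, cost 7·3·142 = 2982; cumulative 28182. Total 28182.
Order II = (((L₁ L₂) L₃) L₄): (L₁ L₂): 7×3 by 3×58 → 7×58, cost 7·3·58 = 1218; ((L₁ L₂) L₃): 7×58 by 58×42 → 7×42, cost 7·58·42 = 17052; cumulative 18270; (((L₁ L₂) L₃) L₄): 7×42 by 42×142 → 7×142, cost 7·42·142 = 41748; cumulative 60018. Total 60018.
Difference: |28182 − 60018| = 31836.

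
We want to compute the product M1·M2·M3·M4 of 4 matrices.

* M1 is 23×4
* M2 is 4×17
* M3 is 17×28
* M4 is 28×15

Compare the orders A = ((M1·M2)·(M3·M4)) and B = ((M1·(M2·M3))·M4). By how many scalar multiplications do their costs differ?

Order A = ((M1·M2)·(M3·M4)): (M1·M2): 23×4 by 4×17 → 23×17, cost 23·4·17 = 1564; (M3·M4): 17×28 by 28×15 → 17×15, cost 17·28·15 = 7140; ((M1·M2)·(M3·M4)): 23×17 by 17×15 → 23×15, cost 23·17·15 = 5865; cumulative 14569. Total 14569.
Order B = ((M1·(M2·M3))·M4): (M2·M3): 4×17 by 17×28 → 4×28, cost 4·17·28 = 1904; (M1·(M2·M3)): 23×4 by 4×28 → 23×28, cost 23·4·28 = 2576; cumulative 4480; ((M1·(M2·M3))·M4): 23×28 by 28×15 → 23×15, cost 23·28·15 = 9660; cumulative 14140. Total 14140.
Difference: |14569 − 14140| = 429.

429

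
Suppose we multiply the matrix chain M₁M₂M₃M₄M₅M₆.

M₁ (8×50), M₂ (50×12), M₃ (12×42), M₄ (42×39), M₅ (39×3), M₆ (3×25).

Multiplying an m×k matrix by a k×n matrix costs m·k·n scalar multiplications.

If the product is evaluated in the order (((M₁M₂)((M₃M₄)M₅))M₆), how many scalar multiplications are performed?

26748

(M₁M₂): 8×50 by 50×12 → 8×12, cost 8·50·12 = 4800
(M₃M₄): 12×42 by 42×39 → 12×39, cost 12·42·39 = 19656
((M₃M₄)M₅): 12×39 by 39×3 → 12×3, cost 12·39·3 = 1404; cumulative 21060
((M₁M₂)((M₃M₄)M₅)): 8×12 by 12×3 → 8×3, cost 8·12·3 = 288; cumulative 26148
(((M₁M₂)((M₃M₄)M₅))M₆): 8×3 by 3×25 → 8×25, cost 8·3·25 = 600; cumulative 26748
Total: 26748 scalar multiplications.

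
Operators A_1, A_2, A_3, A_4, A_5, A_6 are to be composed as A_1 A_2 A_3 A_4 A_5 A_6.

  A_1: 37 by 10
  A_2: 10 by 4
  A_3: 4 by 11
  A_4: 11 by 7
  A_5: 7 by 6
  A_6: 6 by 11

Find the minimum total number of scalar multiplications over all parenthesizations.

3848

Adjacent pairs: A_1A_2 = 37·10·4 = 1480; A_2A_3 = 10·4·11 = 440; A_3A_4 = 4·11·7 = 308; A_4A_5 = 11·7·6 = 462; A_5A_6 = 7·6·11 = 462.
Length 3: A_1..A_3: k=1: 0+440+37·10·11=4510; k=2: 1480+0+37·4·11=3108 → min 3108 | A_2..A_4: k=2: 0+308+10·4·7=588; k=3: 440+0+10·11·7=1210 → min 588 | A_3..A_5: k=3: 0+462+4·11·6=726; k=4: 308+0+4·7·6=476 → min 476 | A_4..A_6: k=4: 0+462+11·7·11=1309; k=5: 462+0+11·6·11=1188 → min 1188.
Length 4: A_1..A_4: k=1: 0+588+37·10·7=3178; k=2: 1480+308+37·4·7=2824; k=3: 3108+0+37·11·7=5957 → min 2824 | A_2..A_5: k=2: 0+476+10·4·6=716; k=3: 440+462+10·11·6=1562; k=4: 588+0+10·7·6=1008 → min 716 | A_3..A_6: k=3: 0+1188+4·11·11=1672; k=4: 308+462+4·7·11=1078; k=5: 476+0+4·6·11=740 → min 740.
Length 5: A_1..A_5: k=1: 0+716+37·10·6=2936; k=2: 1480+476+37·4·6=2844; k=3: 3108+462+37·11·6=6012; k=4: 2824+0+37·7·6=4378 → min 2844 | A_2..A_6: k=2: 0+740+10·4·11=1180; k=3: 440+1188+10·11·11=2838; k=4: 588+462+10·7·11=1820; k=5: 716+0+10·6·11=1376 → min 1180.
Length 6: A_1..A_6: k=1: 0+1180+37·10·11=5250; k=2: 1480+740+37·4·11=3848; k=3: 3108+1188+37·11·11=8773; k=4: 2824+462+37·7·11=6135; k=5: 2844+0+37·6·11=5286 → min 3848.
Optimal order: ((A_1 A_2) (((A_3 A_4) A_5) A_6)) with cost 3848.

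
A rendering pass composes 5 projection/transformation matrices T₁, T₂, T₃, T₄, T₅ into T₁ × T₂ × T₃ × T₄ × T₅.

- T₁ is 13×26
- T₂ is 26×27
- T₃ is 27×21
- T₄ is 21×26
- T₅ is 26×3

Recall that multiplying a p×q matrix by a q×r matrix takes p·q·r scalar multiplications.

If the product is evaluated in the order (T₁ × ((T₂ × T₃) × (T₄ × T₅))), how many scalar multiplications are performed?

19032

(T₂ × T₃): 26×27 by 27×21 → 26×21, cost 26·27·21 = 14742
(T₄ × T₅): 21×26 by 26×3 → 21×3, cost 21·26·3 = 1638
((T₂ × T₃) × (T₄ × T₅)): 26×21 by 21×3 → 26×3, cost 26·21·3 = 1638; cumulative 18018
(T₁ × ((T₂ × T₃) × (T₄ × T₅))): 13×26 by 26×3 → 13×3, cost 13·26·3 = 1014; cumulative 19032
Total: 19032 scalar multiplications.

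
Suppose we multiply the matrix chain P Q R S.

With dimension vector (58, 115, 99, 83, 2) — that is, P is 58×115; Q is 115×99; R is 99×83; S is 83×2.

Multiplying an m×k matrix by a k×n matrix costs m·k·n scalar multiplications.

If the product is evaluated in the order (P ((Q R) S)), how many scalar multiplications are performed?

(Q R): 115×99 by 99×83 → 115×83, cost 115·99·83 = 944955
((Q R) S): 115×83 by 83×2 → 115×2, cost 115·83·2 = 19090; cumulative 964045
(P ((Q R) S)): 58×115 by 115×2 → 58×2, cost 58·115·2 = 13340; cumulative 977385
Total: 977385 scalar multiplications.

977385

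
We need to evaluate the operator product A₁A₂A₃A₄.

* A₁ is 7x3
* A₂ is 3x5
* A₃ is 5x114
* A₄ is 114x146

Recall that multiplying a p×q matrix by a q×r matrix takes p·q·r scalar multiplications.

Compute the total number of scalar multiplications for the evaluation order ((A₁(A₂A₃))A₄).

(A₂A₃): 3×5 by 5×114 → 3×114, cost 3·5·114 = 1710
(A₁(A₂A₃)): 7×3 by 3×114 → 7×114, cost 7·3·114 = 2394; cumulative 4104
((A₁(A₂A₃))A₄): 7×114 by 114×146 → 7×146, cost 7·114·146 = 116508; cumulative 120612
Total: 120612 scalar multiplications.

120612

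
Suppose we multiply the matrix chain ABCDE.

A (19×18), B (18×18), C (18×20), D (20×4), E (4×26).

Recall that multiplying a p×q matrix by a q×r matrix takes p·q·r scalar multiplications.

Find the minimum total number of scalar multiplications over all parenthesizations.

6080

Adjacent pairs: AB = 19·18·18 = 6156; BC = 18·18·20 = 6480; CD = 18·20·4 = 1440; DE = 20·4·26 = 2080.
Length 3: A..C: k=1: 0+6480+19·18·20=13320; k=2: 6156+0+19·18·20=12996 → min 12996 | B..D: k=2: 0+1440+18·18·4=2736; k=3: 6480+0+18·20·4=7920 → min 2736 | C..E: k=3: 0+2080+18·20·26=11440; k=4: 1440+0+18·4·26=3312 → min 3312.
Length 4: A..D: k=1: 0+2736+19·18·4=4104; k=2: 6156+1440+19·18·4=8964; k=3: 12996+0+19·20·4=14516 → min 4104 | B..E: k=2: 0+3312+18·18·26=11736; k=3: 6480+2080+18·20·26=17920; k=4: 2736+0+18·4·26=4608 → min 4608.
Length 5: A..E: k=1: 0+4608+19·18·26=13500; k=2: 6156+3312+19·18·26=18360; k=3: 12996+2080+19·20·26=24956; k=4: 4104+0+19·4·26=6080 → min 6080.
Optimal order: ((A(B(CD)))E) with cost 6080.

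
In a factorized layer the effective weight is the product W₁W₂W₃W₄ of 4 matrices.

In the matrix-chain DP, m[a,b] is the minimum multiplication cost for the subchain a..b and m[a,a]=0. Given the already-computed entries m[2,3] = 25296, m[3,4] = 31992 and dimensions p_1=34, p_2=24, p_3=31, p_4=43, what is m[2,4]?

67080

m[2,4] = min over k∈[2,3] of m[2,k]+m[k+1,4]+p_{1}·p_k·p_{4}.
k=2: 0 + 31992 + 34·24·43 = 67080; k=3: 25296 + 0 + 34·31·43 = 70618.
Minimum: 67080 at k=2.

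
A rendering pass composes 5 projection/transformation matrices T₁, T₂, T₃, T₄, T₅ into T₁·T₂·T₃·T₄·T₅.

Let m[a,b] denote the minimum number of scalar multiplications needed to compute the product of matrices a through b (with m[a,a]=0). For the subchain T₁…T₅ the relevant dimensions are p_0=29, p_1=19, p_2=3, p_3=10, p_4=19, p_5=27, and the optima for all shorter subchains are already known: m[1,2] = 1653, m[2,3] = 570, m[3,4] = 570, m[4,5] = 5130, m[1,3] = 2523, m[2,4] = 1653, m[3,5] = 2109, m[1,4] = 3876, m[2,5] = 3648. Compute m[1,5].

6111

m[1,5] = min over k∈[1,4] of m[1,k]+m[k+1,5]+p_{0}·p_k·p_{5}.
k=1: 0 + 3648 + 29·19·27 = 18525; k=2: 1653 + 2109 + 29·3·27 = 6111; k=3: 2523 + 5130 + 29·10·27 = 15483; k=4: 3876 + 0 + 29·19·27 = 18753.
Minimum: 6111 at k=2.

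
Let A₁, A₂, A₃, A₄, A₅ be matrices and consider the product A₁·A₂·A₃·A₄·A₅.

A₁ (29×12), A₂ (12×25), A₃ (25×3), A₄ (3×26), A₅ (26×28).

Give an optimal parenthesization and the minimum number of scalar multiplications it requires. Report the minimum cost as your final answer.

Adjacent pairs: A₁A₂ = 29·12·25 = 8700; A₂A₃ = 12·25·3 = 900; A₃A₄ = 25·3·26 = 1950; A₄A₅ = 3·26·28 = 2184.
Length 3: A₁..A₃: k=1: 0+900+29·12·3=1944; k=2: 8700+0+29·25·3=10875 → min 1944 | A₂..A₄: k=2: 0+1950+12·25·26=9750; k=3: 900+0+12·3·26=1836 → min 1836 | A₃..A₅: k=3: 0+2184+25·3·28=4284; k=4: 1950+0+25·26·28=20150 → min 4284.
Length 4: A₁..A₄: k=1: 0+1836+29·12·26=10884; k=2: 8700+1950+29·25·26=29500; k=3: 1944+0+29·3·26=4206 → min 4206 | A₂..A₅: k=2: 0+4284+12·25·28=12684; k=3: 900+2184+12·3·28=4092; k=4: 1836+0+12·26·28=10572 → min 4092.
Length 5: A₁..A₅: k=1: 0+4092+29·12·28=13836; k=2: 8700+4284+29·25·28=33284; k=3: 1944+2184+29·3·28=6564; k=4: 4206+0+29·26·28=25318 → min 6564.
Optimal parenthesization: ((A₁·(A₂·A₃))·(A₄·A₅)) with cost 6564.

6564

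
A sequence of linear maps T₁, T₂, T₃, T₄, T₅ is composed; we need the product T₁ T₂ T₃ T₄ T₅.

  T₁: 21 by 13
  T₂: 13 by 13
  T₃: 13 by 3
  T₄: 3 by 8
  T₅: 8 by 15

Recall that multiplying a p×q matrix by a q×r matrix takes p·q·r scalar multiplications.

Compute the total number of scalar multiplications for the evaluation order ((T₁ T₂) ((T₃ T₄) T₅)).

(T₁ T₂): 21×13 by 13×13 → 21×13, cost 21·13·13 = 3549
(T₃ T₄): 13×3 by 3×8 → 13×8, cost 13·3·8 = 312
((T₃ T₄) T₅): 13×8 by 8×15 → 13×15, cost 13·8·15 = 1560; cumulative 1872
((T₁ T₂) ((T₃ T₄) T₅)): 21×13 by 13×15 → 21×15, cost 21·13·15 = 4095; cumulative 9516
Total: 9516 scalar multiplications.

9516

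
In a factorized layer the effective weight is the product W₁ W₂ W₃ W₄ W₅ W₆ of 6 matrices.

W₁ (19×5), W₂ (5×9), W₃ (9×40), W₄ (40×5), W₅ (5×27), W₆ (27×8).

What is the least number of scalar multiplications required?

Adjacent pairs: W₁W₂ = 19·5·9 = 855; W₂W₃ = 5·9·40 = 1800; W₃W₄ = 9·40·5 = 1800; W₄W₅ = 40·5·27 = 5400; W₅W₆ = 5·27·8 = 1080.
Length 3: W₁..W₃: k=1: 0+1800+19·5·40=5600; k=2: 855+0+19·9·40=7695 → min 5600 | W₂..W₄: k=2: 0+1800+5·9·5=2025; k=3: 1800+0+5·40·5=2800 → min 2025 | W₃..W₅: k=3: 0+5400+9·40·27=15120; k=4: 1800+0+9·5·27=3015 → min 3015 | W₄..W₆: k=4: 0+1080+40·5·8=2680; k=5: 5400+0+40·27·8=14040 → min 2680.
Length 4: W₁..W₄: k=1: 0+2025+19·5·5=2500; k=2: 855+1800+19·9·5=3510; k=3: 5600+0+19·40·5=9400 → min 2500 | W₂..W₅: k=2: 0+3015+5·9·27=4230; k=3: 1800+5400+5·40·27=12600; k=4: 2025+0+5·5·27=2700 → min 2700 | W₃..W₆: k=3: 0+2680+9·40·8=5560; k=4: 1800+1080+9·5·8=3240; k=5: 3015+0+9·27·8=4959 → min 3240.
Length 5: W₁..W₅: k=1: 0+2700+19·5·27=5265; k=2: 855+3015+19·9·27=8487; k=3: 5600+5400+19·40·27=31520; k=4: 2500+0+19·5·27=5065 → min 5065 | W₂..W₆: k=2: 0+3240+5·9·8=3600; k=3: 1800+2680+5·40·8=6080; k=4: 2025+1080+5·5·8=3305; k=5: 2700+0+5·27·8=3780 → min 3305.
Length 6: W₁..W₆: k=1: 0+3305+19·5·8=4065; k=2: 855+3240+19·9·8=5463; k=3: 5600+2680+19·40·8=14360; k=4: 2500+1080+19·5·8=4340; k=5: 5065+0+19·27·8=9169 → min 4065.
Optimal order: (W₁ ((W₂ (W₃ W₄)) (W₅ W₆))) with cost 4065.

4065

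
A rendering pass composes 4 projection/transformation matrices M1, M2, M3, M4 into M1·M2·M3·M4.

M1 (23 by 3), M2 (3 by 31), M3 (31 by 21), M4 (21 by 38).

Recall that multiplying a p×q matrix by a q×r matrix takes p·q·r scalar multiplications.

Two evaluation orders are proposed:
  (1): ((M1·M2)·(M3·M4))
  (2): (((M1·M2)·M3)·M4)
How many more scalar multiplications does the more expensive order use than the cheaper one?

18505

Order (1) = ((M1·M2)·(M3·M4)): (M1·M2): 23×3 by 3×31 → 23×31, cost 23·3·31 = 2139; (M3·M4): 31×21 by 21×38 → 31×38, cost 31·21·38 = 24738; ((M1·M2)·(M3·M4)): 23×31 by 31×38 → 23×38, cost 23·31·38 = 27094; cumulative 53971. Total 53971.
Order (2) = (((M1·M2)·M3)·M4): (M1·M2): 23×3 by 3×31 → 23×31, cost 23·3·31 = 2139; ((M1·M2)·M3): 23×31 by 31×21 → 23×21, cost 23·31·21 = 14973; cumulative 17112; (((M1·M2)·M3)·M4): 23×21 by 21×38 → 23×38, cost 23·21·38 = 18354; cumulative 35466. Total 35466.
Difference: |53971 − 35466| = 18505.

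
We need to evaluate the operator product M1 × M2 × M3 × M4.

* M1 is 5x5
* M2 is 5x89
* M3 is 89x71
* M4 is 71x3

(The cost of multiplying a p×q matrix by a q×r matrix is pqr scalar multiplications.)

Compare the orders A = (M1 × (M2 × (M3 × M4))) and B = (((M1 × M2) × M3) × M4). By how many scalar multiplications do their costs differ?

14518

Order A = (M1 × (M2 × (M3 × M4))): (M3 × M4): 89×71 by 71×3 → 89×3, cost 89·71·3 = 18957; (M2 × (M3 × M4)): 5×89 by 89×3 → 5×3, cost 5·89·3 = 1335; cumulative 20292; (M1 × (M2 × (M3 × M4))): 5×5 by 5×3 → 5×3, cost 5·5·3 = 75; cumulative 20367. Total 20367.
Order B = (((M1 × M2) × M3) × M4): (M1 × M2): 5×5 by 5×89 → 5×89, cost 5·5·89 = 2225; ((M1 × M2) × M3): 5×89 by 89×71 → 5×71, cost 5·89·71 = 31595; cumulative 33820; (((M1 × M2) × M3) × M4): 5×71 by 71×3 → 5×3, cost 5·71·3 = 1065; cumulative 34885. Total 34885.
Difference: |20367 − 34885| = 14518.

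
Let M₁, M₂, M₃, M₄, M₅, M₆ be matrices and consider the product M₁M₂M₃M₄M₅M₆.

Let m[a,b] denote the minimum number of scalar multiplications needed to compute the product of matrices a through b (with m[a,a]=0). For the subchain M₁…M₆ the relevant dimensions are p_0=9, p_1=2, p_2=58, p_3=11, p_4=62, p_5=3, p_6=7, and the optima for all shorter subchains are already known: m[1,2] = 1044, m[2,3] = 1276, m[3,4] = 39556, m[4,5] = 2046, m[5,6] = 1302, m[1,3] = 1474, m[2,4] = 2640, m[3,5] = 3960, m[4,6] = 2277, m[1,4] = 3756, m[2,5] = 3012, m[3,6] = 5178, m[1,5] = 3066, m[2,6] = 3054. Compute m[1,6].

m[1,6] = min over k∈[1,5] of m[1,k]+m[k+1,6]+p_{0}·p_k·p_{6}.
k=1: 0 + 3054 + 9·2·7 = 3180; k=2: 1044 + 5178 + 9·58·7 = 9876; k=3: 1474 + 2277 + 9·11·7 = 4444; k=4: 3756 + 1302 + 9·62·7 = 8964; k=5: 3066 + 0 + 9·3·7 = 3255.
Minimum: 3180 at k=1.

3180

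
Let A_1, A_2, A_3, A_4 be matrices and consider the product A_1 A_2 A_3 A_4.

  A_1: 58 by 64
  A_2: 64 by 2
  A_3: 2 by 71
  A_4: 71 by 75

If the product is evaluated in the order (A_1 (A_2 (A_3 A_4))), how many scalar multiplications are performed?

298650

(A_3 A_4): 2×71 by 71×75 → 2×75, cost 2·71·75 = 10650
(A_2 (A_3 A_4)): 64×2 by 2×75 → 64×75, cost 64·2·75 = 9600; cumulative 20250
(A_1 (A_2 (A_3 A_4))): 58×64 by 64×75 → 58×75, cost 58·64·75 = 278400; cumulative 298650
Total: 298650 scalar multiplications.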